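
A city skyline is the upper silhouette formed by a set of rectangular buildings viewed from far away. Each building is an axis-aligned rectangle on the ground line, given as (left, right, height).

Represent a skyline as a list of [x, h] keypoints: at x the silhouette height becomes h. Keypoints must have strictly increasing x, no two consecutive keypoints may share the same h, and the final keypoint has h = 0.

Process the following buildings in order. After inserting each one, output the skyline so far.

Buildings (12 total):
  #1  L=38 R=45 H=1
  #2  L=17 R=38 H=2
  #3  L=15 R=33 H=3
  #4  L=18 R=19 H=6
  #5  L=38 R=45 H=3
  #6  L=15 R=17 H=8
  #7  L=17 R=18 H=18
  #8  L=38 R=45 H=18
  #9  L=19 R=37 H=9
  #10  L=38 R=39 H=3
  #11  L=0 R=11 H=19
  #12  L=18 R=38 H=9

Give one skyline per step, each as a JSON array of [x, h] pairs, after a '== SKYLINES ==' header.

== SKYLINES ==
[[38,1],[45,0]]
[[17,2],[38,1],[45,0]]
[[15,3],[33,2],[38,1],[45,0]]
[[15,3],[18,6],[19,3],[33,2],[38,1],[45,0]]
[[15,3],[18,6],[19,3],[33,2],[38,3],[45,0]]
[[15,8],[17,3],[18,6],[19,3],[33,2],[38,3],[45,0]]
[[15,8],[17,18],[18,6],[19,3],[33,2],[38,3],[45,0]]
[[15,8],[17,18],[18,6],[19,3],[33,2],[38,18],[45,0]]
[[15,8],[17,18],[18,6],[19,9],[37,2],[38,18],[45,0]]
[[15,8],[17,18],[18,6],[19,9],[37,2],[38,18],[45,0]]
[[0,19],[11,0],[15,8],[17,18],[18,6],[19,9],[37,2],[38,18],[45,0]]
[[0,19],[11,0],[15,8],[17,18],[18,9],[38,18],[45,0]]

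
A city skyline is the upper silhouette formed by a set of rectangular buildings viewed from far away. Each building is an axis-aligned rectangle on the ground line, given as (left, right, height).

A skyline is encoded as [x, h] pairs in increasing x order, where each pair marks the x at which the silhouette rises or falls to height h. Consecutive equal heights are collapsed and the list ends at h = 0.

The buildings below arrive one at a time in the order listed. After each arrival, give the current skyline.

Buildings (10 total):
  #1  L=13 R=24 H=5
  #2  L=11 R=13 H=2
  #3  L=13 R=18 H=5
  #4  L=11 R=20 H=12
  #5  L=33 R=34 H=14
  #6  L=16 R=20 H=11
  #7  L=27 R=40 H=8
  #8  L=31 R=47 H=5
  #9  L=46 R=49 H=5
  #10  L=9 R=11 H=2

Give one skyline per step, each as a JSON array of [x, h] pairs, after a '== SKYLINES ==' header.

== SKYLINES ==
[[13,5],[24,0]]
[[11,2],[13,5],[24,0]]
[[11,2],[13,5],[24,0]]
[[11,12],[20,5],[24,0]]
[[11,12],[20,5],[24,0],[33,14],[34,0]]
[[11,12],[20,5],[24,0],[33,14],[34,0]]
[[11,12],[20,5],[24,0],[27,8],[33,14],[34,8],[40,0]]
[[11,12],[20,5],[24,0],[27,8],[33,14],[34,8],[40,5],[47,0]]
[[11,12],[20,5],[24,0],[27,8],[33,14],[34,8],[40,5],[49,0]]
[[9,2],[11,12],[20,5],[24,0],[27,8],[33,14],[34,8],[40,5],[49,0]]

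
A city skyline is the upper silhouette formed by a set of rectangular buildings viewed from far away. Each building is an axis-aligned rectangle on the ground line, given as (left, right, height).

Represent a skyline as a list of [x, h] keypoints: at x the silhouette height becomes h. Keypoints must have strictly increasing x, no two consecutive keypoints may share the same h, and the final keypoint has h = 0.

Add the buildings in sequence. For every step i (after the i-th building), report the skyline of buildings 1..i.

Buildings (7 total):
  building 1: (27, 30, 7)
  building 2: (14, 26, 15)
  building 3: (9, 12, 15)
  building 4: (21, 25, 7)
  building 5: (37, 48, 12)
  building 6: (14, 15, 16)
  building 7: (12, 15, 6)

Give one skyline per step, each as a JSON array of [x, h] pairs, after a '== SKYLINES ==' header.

== SKYLINES ==
[[27,7],[30,0]]
[[14,15],[26,0],[27,7],[30,0]]
[[9,15],[12,0],[14,15],[26,0],[27,7],[30,0]]
[[9,15],[12,0],[14,15],[26,0],[27,7],[30,0]]
[[9,15],[12,0],[14,15],[26,0],[27,7],[30,0],[37,12],[48,0]]
[[9,15],[12,0],[14,16],[15,15],[26,0],[27,7],[30,0],[37,12],[48,0]]
[[9,15],[12,6],[14,16],[15,15],[26,0],[27,7],[30,0],[37,12],[48,0]]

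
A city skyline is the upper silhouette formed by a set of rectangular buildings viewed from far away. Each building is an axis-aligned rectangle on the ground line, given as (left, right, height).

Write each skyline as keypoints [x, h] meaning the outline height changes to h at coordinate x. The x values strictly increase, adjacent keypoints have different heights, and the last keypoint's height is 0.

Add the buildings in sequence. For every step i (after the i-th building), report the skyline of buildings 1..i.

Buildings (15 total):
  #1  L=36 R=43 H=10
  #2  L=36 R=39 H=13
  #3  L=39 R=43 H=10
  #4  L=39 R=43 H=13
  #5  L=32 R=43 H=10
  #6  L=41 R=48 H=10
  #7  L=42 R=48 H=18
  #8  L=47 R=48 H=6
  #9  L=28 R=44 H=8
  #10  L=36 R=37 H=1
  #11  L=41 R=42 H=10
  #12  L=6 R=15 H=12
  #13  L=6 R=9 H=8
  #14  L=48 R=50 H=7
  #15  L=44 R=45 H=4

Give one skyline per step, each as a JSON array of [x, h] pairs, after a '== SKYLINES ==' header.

== SKYLINES ==
[[36,10],[43,0]]
[[36,13],[39,10],[43,0]]
[[36,13],[39,10],[43,0]]
[[36,13],[43,0]]
[[32,10],[36,13],[43,0]]
[[32,10],[36,13],[43,10],[48,0]]
[[32,10],[36,13],[42,18],[48,0]]
[[32,10],[36,13],[42,18],[48,0]]
[[28,8],[32,10],[36,13],[42,18],[48,0]]
[[28,8],[32,10],[36,13],[42,18],[48,0]]
[[28,8],[32,10],[36,13],[42,18],[48,0]]
[[6,12],[15,0],[28,8],[32,10],[36,13],[42,18],[48,0]]
[[6,12],[15,0],[28,8],[32,10],[36,13],[42,18],[48,0]]
[[6,12],[15,0],[28,8],[32,10],[36,13],[42,18],[48,7],[50,0]]
[[6,12],[15,0],[28,8],[32,10],[36,13],[42,18],[48,7],[50,0]]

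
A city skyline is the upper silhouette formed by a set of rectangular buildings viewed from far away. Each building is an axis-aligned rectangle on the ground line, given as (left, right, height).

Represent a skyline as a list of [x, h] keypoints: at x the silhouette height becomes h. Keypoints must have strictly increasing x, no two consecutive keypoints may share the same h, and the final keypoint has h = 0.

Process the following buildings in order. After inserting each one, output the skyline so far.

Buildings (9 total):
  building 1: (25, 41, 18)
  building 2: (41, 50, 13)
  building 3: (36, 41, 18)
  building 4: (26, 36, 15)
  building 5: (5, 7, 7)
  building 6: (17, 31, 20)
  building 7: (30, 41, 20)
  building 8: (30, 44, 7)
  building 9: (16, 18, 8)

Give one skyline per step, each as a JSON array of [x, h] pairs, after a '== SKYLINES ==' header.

== SKYLINES ==
[[25,18],[41,0]]
[[25,18],[41,13],[50,0]]
[[25,18],[41,13],[50,0]]
[[25,18],[41,13],[50,0]]
[[5,7],[7,0],[25,18],[41,13],[50,0]]
[[5,7],[7,0],[17,20],[31,18],[41,13],[50,0]]
[[5,7],[7,0],[17,20],[41,13],[50,0]]
[[5,7],[7,0],[17,20],[41,13],[50,0]]
[[5,7],[7,0],[16,8],[17,20],[41,13],[50,0]]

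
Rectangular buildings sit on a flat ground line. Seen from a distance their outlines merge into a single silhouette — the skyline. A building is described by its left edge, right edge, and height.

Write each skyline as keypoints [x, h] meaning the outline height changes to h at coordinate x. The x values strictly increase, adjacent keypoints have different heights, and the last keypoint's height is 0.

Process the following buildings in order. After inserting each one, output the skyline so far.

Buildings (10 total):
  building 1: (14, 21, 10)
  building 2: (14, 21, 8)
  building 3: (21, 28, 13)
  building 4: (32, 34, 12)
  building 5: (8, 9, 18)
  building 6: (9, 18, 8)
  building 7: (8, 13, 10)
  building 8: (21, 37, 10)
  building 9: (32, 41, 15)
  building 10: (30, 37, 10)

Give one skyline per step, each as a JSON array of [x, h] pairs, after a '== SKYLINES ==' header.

== SKYLINES ==
[[14,10],[21,0]]
[[14,10],[21,0]]
[[14,10],[21,13],[28,0]]
[[14,10],[21,13],[28,0],[32,12],[34,0]]
[[8,18],[9,0],[14,10],[21,13],[28,0],[32,12],[34,0]]
[[8,18],[9,8],[14,10],[21,13],[28,0],[32,12],[34,0]]
[[8,18],[9,10],[13,8],[14,10],[21,13],[28,0],[32,12],[34,0]]
[[8,18],[9,10],[13,8],[14,10],[21,13],[28,10],[32,12],[34,10],[37,0]]
[[8,18],[9,10],[13,8],[14,10],[21,13],[28,10],[32,15],[41,0]]
[[8,18],[9,10],[13,8],[14,10],[21,13],[28,10],[32,15],[41,0]]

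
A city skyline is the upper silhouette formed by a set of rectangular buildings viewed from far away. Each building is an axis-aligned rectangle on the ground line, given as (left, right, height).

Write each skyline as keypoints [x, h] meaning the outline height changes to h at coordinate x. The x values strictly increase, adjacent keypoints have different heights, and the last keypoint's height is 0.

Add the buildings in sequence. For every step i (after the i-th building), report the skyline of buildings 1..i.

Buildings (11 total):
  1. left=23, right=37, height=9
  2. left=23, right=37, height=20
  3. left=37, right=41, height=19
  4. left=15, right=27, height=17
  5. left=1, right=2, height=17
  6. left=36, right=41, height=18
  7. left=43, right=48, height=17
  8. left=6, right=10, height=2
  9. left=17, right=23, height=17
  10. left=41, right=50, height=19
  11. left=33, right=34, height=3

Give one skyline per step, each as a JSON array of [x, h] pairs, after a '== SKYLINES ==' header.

== SKYLINES ==
[[23,9],[37,0]]
[[23,20],[37,0]]
[[23,20],[37,19],[41,0]]
[[15,17],[23,20],[37,19],[41,0]]
[[1,17],[2,0],[15,17],[23,20],[37,19],[41,0]]
[[1,17],[2,0],[15,17],[23,20],[37,19],[41,0]]
[[1,17],[2,0],[15,17],[23,20],[37,19],[41,0],[43,17],[48,0]]
[[1,17],[2,0],[6,2],[10,0],[15,17],[23,20],[37,19],[41,0],[43,17],[48,0]]
[[1,17],[2,0],[6,2],[10,0],[15,17],[23,20],[37,19],[41,0],[43,17],[48,0]]
[[1,17],[2,0],[6,2],[10,0],[15,17],[23,20],[37,19],[50,0]]
[[1,17],[2,0],[6,2],[10,0],[15,17],[23,20],[37,19],[50,0]]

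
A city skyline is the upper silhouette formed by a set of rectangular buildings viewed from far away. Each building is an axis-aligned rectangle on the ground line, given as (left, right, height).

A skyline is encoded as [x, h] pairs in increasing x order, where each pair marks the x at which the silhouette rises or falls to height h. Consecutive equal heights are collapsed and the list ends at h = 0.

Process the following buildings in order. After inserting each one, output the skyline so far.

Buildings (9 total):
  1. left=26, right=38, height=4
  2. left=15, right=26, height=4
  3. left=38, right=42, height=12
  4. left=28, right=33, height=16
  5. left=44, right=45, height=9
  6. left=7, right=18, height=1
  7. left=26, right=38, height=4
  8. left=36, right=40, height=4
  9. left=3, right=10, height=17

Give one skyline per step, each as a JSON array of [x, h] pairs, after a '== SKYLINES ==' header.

== SKYLINES ==
[[26,4],[38,0]]
[[15,4],[38,0]]
[[15,4],[38,12],[42,0]]
[[15,4],[28,16],[33,4],[38,12],[42,0]]
[[15,4],[28,16],[33,4],[38,12],[42,0],[44,9],[45,0]]
[[7,1],[15,4],[28,16],[33,4],[38,12],[42,0],[44,9],[45,0]]
[[7,1],[15,4],[28,16],[33,4],[38,12],[42,0],[44,9],[45,0]]
[[7,1],[15,4],[28,16],[33,4],[38,12],[42,0],[44,9],[45,0]]
[[3,17],[10,1],[15,4],[28,16],[33,4],[38,12],[42,0],[44,9],[45,0]]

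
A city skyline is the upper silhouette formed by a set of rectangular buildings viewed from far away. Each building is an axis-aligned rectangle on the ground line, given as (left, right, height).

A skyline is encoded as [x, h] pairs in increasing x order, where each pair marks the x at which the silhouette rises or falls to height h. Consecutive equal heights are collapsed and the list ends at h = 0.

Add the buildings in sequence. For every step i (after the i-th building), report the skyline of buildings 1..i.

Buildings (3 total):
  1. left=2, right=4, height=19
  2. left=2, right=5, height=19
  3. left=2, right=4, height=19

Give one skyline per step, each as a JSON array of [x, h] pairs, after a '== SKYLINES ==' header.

== SKYLINES ==
[[2,19],[4,0]]
[[2,19],[5,0]]
[[2,19],[5,0]]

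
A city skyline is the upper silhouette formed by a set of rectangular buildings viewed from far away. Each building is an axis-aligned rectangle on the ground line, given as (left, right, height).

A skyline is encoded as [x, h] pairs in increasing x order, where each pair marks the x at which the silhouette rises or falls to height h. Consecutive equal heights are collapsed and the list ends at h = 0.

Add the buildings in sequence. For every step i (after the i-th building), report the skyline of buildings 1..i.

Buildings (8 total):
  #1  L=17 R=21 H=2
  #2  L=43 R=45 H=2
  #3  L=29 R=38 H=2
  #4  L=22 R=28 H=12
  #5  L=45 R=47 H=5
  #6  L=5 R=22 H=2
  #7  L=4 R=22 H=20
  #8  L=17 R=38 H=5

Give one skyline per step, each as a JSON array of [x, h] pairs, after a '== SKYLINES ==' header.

== SKYLINES ==
[[17,2],[21,0]]
[[17,2],[21,0],[43,2],[45,0]]
[[17,2],[21,0],[29,2],[38,0],[43,2],[45,0]]
[[17,2],[21,0],[22,12],[28,0],[29,2],[38,0],[43,2],[45,0]]
[[17,2],[21,0],[22,12],[28,0],[29,2],[38,0],[43,2],[45,5],[47,0]]
[[5,2],[22,12],[28,0],[29,2],[38,0],[43,2],[45,5],[47,0]]
[[4,20],[22,12],[28,0],[29,2],[38,0],[43,2],[45,5],[47,0]]
[[4,20],[22,12],[28,5],[38,0],[43,2],[45,5],[47,0]]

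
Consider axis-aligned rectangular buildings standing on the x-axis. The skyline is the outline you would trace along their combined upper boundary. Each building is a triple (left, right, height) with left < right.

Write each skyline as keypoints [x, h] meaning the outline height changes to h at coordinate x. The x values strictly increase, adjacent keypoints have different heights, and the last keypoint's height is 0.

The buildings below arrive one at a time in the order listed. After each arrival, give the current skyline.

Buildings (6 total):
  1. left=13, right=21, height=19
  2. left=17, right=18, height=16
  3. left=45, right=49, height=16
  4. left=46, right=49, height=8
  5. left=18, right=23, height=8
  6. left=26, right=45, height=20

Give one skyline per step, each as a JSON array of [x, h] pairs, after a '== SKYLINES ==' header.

== SKYLINES ==
[[13,19],[21,0]]
[[13,19],[21,0]]
[[13,19],[21,0],[45,16],[49,0]]
[[13,19],[21,0],[45,16],[49,0]]
[[13,19],[21,8],[23,0],[45,16],[49,0]]
[[13,19],[21,8],[23,0],[26,20],[45,16],[49,0]]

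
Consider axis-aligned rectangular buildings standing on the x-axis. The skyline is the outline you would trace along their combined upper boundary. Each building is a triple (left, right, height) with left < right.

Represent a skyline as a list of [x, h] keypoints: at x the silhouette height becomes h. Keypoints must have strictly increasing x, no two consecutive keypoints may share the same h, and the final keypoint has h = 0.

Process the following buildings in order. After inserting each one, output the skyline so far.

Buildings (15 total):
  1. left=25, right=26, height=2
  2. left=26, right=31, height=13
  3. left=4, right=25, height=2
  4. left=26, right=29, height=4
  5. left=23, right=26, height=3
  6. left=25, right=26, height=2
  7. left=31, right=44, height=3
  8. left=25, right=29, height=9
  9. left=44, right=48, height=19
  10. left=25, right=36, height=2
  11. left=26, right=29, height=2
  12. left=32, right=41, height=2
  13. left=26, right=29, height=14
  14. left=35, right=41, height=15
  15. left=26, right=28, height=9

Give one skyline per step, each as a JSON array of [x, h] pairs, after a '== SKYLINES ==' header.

== SKYLINES ==
[[25,2],[26,0]]
[[25,2],[26,13],[31,0]]
[[4,2],[26,13],[31,0]]
[[4,2],[26,13],[31,0]]
[[4,2],[23,3],[26,13],[31,0]]
[[4,2],[23,3],[26,13],[31,0]]
[[4,2],[23,3],[26,13],[31,3],[44,0]]
[[4,2],[23,3],[25,9],[26,13],[31,3],[44,0]]
[[4,2],[23,3],[25,9],[26,13],[31,3],[44,19],[48,0]]
[[4,2],[23,3],[25,9],[26,13],[31,3],[44,19],[48,0]]
[[4,2],[23,3],[25,9],[26,13],[31,3],[44,19],[48,0]]
[[4,2],[23,3],[25,9],[26,13],[31,3],[44,19],[48,0]]
[[4,2],[23,3],[25,9],[26,14],[29,13],[31,3],[44,19],[48,0]]
[[4,2],[23,3],[25,9],[26,14],[29,13],[31,3],[35,15],[41,3],[44,19],[48,0]]
[[4,2],[23,3],[25,9],[26,14],[29,13],[31,3],[35,15],[41,3],[44,19],[48,0]]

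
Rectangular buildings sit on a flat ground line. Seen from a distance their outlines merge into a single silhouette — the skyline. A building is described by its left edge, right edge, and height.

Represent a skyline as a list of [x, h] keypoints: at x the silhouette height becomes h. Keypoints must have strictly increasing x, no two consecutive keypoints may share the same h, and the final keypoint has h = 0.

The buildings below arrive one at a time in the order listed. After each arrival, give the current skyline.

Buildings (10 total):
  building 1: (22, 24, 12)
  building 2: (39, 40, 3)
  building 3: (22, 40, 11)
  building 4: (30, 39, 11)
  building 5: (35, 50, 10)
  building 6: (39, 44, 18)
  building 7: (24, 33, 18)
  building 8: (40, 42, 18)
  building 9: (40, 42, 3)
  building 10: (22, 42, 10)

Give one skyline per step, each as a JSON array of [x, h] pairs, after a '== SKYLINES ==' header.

== SKYLINES ==
[[22,12],[24,0]]
[[22,12],[24,0],[39,3],[40,0]]
[[22,12],[24,11],[40,0]]
[[22,12],[24,11],[40,0]]
[[22,12],[24,11],[40,10],[50,0]]
[[22,12],[24,11],[39,18],[44,10],[50,0]]
[[22,12],[24,18],[33,11],[39,18],[44,10],[50,0]]
[[22,12],[24,18],[33,11],[39,18],[44,10],[50,0]]
[[22,12],[24,18],[33,11],[39,18],[44,10],[50,0]]
[[22,12],[24,18],[33,11],[39,18],[44,10],[50,0]]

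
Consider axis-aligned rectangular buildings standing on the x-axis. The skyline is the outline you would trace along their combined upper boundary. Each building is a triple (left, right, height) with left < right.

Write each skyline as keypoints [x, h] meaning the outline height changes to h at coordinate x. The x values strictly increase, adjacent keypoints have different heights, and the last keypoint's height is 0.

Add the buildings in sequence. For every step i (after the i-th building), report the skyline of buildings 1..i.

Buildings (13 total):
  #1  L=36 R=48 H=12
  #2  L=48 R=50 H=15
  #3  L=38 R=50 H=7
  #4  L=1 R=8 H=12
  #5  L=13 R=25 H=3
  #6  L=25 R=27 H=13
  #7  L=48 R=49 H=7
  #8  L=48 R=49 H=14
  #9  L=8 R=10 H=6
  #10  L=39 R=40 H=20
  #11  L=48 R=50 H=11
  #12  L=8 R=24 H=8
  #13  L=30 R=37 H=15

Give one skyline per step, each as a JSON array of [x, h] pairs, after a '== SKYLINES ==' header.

== SKYLINES ==
[[36,12],[48,0]]
[[36,12],[48,15],[50,0]]
[[36,12],[48,15],[50,0]]
[[1,12],[8,0],[36,12],[48,15],[50,0]]
[[1,12],[8,0],[13,3],[25,0],[36,12],[48,15],[50,0]]
[[1,12],[8,0],[13,3],[25,13],[27,0],[36,12],[48,15],[50,0]]
[[1,12],[8,0],[13,3],[25,13],[27,0],[36,12],[48,15],[50,0]]
[[1,12],[8,0],[13,3],[25,13],[27,0],[36,12],[48,15],[50,0]]
[[1,12],[8,6],[10,0],[13,3],[25,13],[27,0],[36,12],[48,15],[50,0]]
[[1,12],[8,6],[10,0],[13,3],[25,13],[27,0],[36,12],[39,20],[40,12],[48,15],[50,0]]
[[1,12],[8,6],[10,0],[13,3],[25,13],[27,0],[36,12],[39,20],[40,12],[48,15],[50,0]]
[[1,12],[8,8],[24,3],[25,13],[27,0],[36,12],[39,20],[40,12],[48,15],[50,0]]
[[1,12],[8,8],[24,3],[25,13],[27,0],[30,15],[37,12],[39,20],[40,12],[48,15],[50,0]]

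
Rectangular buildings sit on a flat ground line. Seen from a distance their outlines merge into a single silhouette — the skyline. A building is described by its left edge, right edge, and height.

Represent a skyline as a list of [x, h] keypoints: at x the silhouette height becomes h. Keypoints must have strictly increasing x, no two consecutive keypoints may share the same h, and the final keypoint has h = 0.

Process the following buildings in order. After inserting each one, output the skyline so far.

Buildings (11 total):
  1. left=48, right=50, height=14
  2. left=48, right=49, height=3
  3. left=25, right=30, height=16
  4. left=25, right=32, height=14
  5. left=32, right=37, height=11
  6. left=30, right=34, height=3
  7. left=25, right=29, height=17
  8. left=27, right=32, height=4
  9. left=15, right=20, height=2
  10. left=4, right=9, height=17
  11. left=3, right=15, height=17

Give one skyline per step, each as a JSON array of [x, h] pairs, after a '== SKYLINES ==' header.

== SKYLINES ==
[[48,14],[50,0]]
[[48,14],[50,0]]
[[25,16],[30,0],[48,14],[50,0]]
[[25,16],[30,14],[32,0],[48,14],[50,0]]
[[25,16],[30,14],[32,11],[37,0],[48,14],[50,0]]
[[25,16],[30,14],[32,11],[37,0],[48,14],[50,0]]
[[25,17],[29,16],[30,14],[32,11],[37,0],[48,14],[50,0]]
[[25,17],[29,16],[30,14],[32,11],[37,0],[48,14],[50,0]]
[[15,2],[20,0],[25,17],[29,16],[30,14],[32,11],[37,0],[48,14],[50,0]]
[[4,17],[9,0],[15,2],[20,0],[25,17],[29,16],[30,14],[32,11],[37,0],[48,14],[50,0]]
[[3,17],[15,2],[20,0],[25,17],[29,16],[30,14],[32,11],[37,0],[48,14],[50,0]]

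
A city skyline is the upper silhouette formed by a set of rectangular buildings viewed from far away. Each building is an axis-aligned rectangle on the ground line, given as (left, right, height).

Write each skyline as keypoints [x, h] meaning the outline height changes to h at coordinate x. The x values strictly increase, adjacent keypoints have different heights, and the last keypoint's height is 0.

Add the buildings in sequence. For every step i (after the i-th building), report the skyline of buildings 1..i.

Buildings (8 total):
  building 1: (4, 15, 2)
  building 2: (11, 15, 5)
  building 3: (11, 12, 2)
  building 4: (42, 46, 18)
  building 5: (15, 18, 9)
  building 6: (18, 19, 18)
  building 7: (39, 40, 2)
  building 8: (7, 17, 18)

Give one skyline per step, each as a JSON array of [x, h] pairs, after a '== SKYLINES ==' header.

== SKYLINES ==
[[4,2],[15,0]]
[[4,2],[11,5],[15,0]]
[[4,2],[11,5],[15,0]]
[[4,2],[11,5],[15,0],[42,18],[46,0]]
[[4,2],[11,5],[15,9],[18,0],[42,18],[46,0]]
[[4,2],[11,5],[15,9],[18,18],[19,0],[42,18],[46,0]]
[[4,2],[11,5],[15,9],[18,18],[19,0],[39,2],[40,0],[42,18],[46,0]]
[[4,2],[7,18],[17,9],[18,18],[19,0],[39,2],[40,0],[42,18],[46,0]]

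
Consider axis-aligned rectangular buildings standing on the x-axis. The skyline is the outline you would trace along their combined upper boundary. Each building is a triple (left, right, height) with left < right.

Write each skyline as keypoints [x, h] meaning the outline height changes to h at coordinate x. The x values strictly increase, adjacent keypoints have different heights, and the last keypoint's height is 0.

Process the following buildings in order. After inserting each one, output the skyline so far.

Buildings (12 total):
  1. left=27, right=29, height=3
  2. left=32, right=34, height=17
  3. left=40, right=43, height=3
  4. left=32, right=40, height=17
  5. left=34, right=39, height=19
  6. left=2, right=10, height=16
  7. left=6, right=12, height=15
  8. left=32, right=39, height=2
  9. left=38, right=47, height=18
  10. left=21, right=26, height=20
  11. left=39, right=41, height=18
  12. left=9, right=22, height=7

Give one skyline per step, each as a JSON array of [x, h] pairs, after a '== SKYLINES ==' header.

== SKYLINES ==
[[27,3],[29,0]]
[[27,3],[29,0],[32,17],[34,0]]
[[27,3],[29,0],[32,17],[34,0],[40,3],[43,0]]
[[27,3],[29,0],[32,17],[40,3],[43,0]]
[[27,3],[29,0],[32,17],[34,19],[39,17],[40,3],[43,0]]
[[2,16],[10,0],[27,3],[29,0],[32,17],[34,19],[39,17],[40,3],[43,0]]
[[2,16],[10,15],[12,0],[27,3],[29,0],[32,17],[34,19],[39,17],[40,3],[43,0]]
[[2,16],[10,15],[12,0],[27,3],[29,0],[32,17],[34,19],[39,17],[40,3],[43,0]]
[[2,16],[10,15],[12,0],[27,3],[29,0],[32,17],[34,19],[39,18],[47,0]]
[[2,16],[10,15],[12,0],[21,20],[26,0],[27,3],[29,0],[32,17],[34,19],[39,18],[47,0]]
[[2,16],[10,15],[12,0],[21,20],[26,0],[27,3],[29,0],[32,17],[34,19],[39,18],[47,0]]
[[2,16],[10,15],[12,7],[21,20],[26,0],[27,3],[29,0],[32,17],[34,19],[39,18],[47,0]]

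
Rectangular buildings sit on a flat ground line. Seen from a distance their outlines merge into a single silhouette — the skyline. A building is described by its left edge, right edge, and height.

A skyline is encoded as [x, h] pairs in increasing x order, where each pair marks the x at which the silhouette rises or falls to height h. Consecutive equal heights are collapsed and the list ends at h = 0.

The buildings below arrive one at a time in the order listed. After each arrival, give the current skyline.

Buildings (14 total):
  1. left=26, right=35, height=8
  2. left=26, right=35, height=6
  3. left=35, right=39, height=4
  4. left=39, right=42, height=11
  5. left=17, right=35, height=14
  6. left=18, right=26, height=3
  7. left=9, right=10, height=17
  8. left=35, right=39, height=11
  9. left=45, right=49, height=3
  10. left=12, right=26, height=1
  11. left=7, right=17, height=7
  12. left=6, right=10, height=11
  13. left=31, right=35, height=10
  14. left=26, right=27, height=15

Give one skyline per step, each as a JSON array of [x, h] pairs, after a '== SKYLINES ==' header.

== SKYLINES ==
[[26,8],[35,0]]
[[26,8],[35,0]]
[[26,8],[35,4],[39,0]]
[[26,8],[35,4],[39,11],[42,0]]
[[17,14],[35,4],[39,11],[42,0]]
[[17,14],[35,4],[39,11],[42,0]]
[[9,17],[10,0],[17,14],[35,4],[39,11],[42,0]]
[[9,17],[10,0],[17,14],[35,11],[42,0]]
[[9,17],[10,0],[17,14],[35,11],[42,0],[45,3],[49,0]]
[[9,17],[10,0],[12,1],[17,14],[35,11],[42,0],[45,3],[49,0]]
[[7,7],[9,17],[10,7],[17,14],[35,11],[42,0],[45,3],[49,0]]
[[6,11],[9,17],[10,7],[17,14],[35,11],[42,0],[45,3],[49,0]]
[[6,11],[9,17],[10,7],[17,14],[35,11],[42,0],[45,3],[49,0]]
[[6,11],[9,17],[10,7],[17,14],[26,15],[27,14],[35,11],[42,0],[45,3],[49,0]]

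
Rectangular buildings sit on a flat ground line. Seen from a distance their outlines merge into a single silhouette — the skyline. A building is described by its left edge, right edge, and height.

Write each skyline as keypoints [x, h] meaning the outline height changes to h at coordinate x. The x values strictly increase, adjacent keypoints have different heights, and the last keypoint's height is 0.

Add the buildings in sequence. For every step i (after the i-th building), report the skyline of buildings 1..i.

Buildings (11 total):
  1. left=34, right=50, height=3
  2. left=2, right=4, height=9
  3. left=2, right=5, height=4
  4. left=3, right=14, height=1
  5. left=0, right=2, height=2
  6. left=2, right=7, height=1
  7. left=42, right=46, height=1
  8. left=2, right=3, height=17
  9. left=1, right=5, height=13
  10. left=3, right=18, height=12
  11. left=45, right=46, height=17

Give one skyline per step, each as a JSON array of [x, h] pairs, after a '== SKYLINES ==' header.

== SKYLINES ==
[[34,3],[50,0]]
[[2,9],[4,0],[34,3],[50,0]]
[[2,9],[4,4],[5,0],[34,3],[50,0]]
[[2,9],[4,4],[5,1],[14,0],[34,3],[50,0]]
[[0,2],[2,9],[4,4],[5,1],[14,0],[34,3],[50,0]]
[[0,2],[2,9],[4,4],[5,1],[14,0],[34,3],[50,0]]
[[0,2],[2,9],[4,4],[5,1],[14,0],[34,3],[50,0]]
[[0,2],[2,17],[3,9],[4,4],[5,1],[14,0],[34,3],[50,0]]
[[0,2],[1,13],[2,17],[3,13],[5,1],[14,0],[34,3],[50,0]]
[[0,2],[1,13],[2,17],[3,13],[5,12],[18,0],[34,3],[50,0]]
[[0,2],[1,13],[2,17],[3,13],[5,12],[18,0],[34,3],[45,17],[46,3],[50,0]]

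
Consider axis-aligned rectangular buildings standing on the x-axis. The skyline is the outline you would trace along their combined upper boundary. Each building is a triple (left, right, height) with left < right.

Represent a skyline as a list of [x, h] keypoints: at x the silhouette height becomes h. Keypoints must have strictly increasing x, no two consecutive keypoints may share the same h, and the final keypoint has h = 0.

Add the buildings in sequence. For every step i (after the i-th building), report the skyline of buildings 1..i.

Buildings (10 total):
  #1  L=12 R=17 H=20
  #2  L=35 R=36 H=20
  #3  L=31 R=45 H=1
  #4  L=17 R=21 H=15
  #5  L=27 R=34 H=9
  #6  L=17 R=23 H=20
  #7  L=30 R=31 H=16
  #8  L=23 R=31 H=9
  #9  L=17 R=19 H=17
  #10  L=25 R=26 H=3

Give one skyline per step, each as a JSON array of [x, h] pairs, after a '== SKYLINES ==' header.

== SKYLINES ==
[[12,20],[17,0]]
[[12,20],[17,0],[35,20],[36,0]]
[[12,20],[17,0],[31,1],[35,20],[36,1],[45,0]]
[[12,20],[17,15],[21,0],[31,1],[35,20],[36,1],[45,0]]
[[12,20],[17,15],[21,0],[27,9],[34,1],[35,20],[36,1],[45,0]]
[[12,20],[23,0],[27,9],[34,1],[35,20],[36,1],[45,0]]
[[12,20],[23,0],[27,9],[30,16],[31,9],[34,1],[35,20],[36,1],[45,0]]
[[12,20],[23,9],[30,16],[31,9],[34,1],[35,20],[36,1],[45,0]]
[[12,20],[23,9],[30,16],[31,9],[34,1],[35,20],[36,1],[45,0]]
[[12,20],[23,9],[30,16],[31,9],[34,1],[35,20],[36,1],[45,0]]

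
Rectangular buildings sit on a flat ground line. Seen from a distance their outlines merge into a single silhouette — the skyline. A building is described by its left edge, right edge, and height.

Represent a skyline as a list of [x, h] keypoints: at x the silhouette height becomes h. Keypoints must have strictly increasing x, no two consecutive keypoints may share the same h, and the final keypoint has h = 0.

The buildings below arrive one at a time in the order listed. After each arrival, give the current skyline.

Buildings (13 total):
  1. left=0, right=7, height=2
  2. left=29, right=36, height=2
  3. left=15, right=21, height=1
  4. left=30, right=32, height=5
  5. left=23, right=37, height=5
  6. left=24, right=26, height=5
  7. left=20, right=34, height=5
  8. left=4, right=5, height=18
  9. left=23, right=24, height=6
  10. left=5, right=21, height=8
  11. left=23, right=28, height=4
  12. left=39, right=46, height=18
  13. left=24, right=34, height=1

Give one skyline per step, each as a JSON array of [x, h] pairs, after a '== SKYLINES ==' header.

== SKYLINES ==
[[0,2],[7,0]]
[[0,2],[7,0],[29,2],[36,0]]
[[0,2],[7,0],[15,1],[21,0],[29,2],[36,0]]
[[0,2],[7,0],[15,1],[21,0],[29,2],[30,5],[32,2],[36,0]]
[[0,2],[7,0],[15,1],[21,0],[23,5],[37,0]]
[[0,2],[7,0],[15,1],[21,0],[23,5],[37,0]]
[[0,2],[7,0],[15,1],[20,5],[37,0]]
[[0,2],[4,18],[5,2],[7,0],[15,1],[20,5],[37,0]]
[[0,2],[4,18],[5,2],[7,0],[15,1],[20,5],[23,6],[24,5],[37,0]]
[[0,2],[4,18],[5,8],[21,5],[23,6],[24,5],[37,0]]
[[0,2],[4,18],[5,8],[21,5],[23,6],[24,5],[37,0]]
[[0,2],[4,18],[5,8],[21,5],[23,6],[24,5],[37,0],[39,18],[46,0]]
[[0,2],[4,18],[5,8],[21,5],[23,6],[24,5],[37,0],[39,18],[46,0]]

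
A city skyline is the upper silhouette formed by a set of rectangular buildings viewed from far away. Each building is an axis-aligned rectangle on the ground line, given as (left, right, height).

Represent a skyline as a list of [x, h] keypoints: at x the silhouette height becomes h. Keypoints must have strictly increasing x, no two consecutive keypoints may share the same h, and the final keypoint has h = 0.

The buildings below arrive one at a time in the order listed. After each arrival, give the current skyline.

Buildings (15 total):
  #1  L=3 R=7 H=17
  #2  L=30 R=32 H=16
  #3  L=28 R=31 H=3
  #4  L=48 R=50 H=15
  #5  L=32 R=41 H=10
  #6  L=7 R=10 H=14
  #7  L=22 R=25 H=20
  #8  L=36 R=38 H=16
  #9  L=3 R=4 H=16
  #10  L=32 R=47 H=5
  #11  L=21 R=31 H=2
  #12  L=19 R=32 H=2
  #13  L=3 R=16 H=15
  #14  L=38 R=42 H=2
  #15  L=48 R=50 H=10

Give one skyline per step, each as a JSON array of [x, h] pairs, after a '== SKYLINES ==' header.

== SKYLINES ==
[[3,17],[7,0]]
[[3,17],[7,0],[30,16],[32,0]]
[[3,17],[7,0],[28,3],[30,16],[32,0]]
[[3,17],[7,0],[28,3],[30,16],[32,0],[48,15],[50,0]]
[[3,17],[7,0],[28,3],[30,16],[32,10],[41,0],[48,15],[50,0]]
[[3,17],[7,14],[10,0],[28,3],[30,16],[32,10],[41,0],[48,15],[50,0]]
[[3,17],[7,14],[10,0],[22,20],[25,0],[28,3],[30,16],[32,10],[41,0],[48,15],[50,0]]
[[3,17],[7,14],[10,0],[22,20],[25,0],[28,3],[30,16],[32,10],[36,16],[38,10],[41,0],[48,15],[50,0]]
[[3,17],[7,14],[10,0],[22,20],[25,0],[28,3],[30,16],[32,10],[36,16],[38,10],[41,0],[48,15],[50,0]]
[[3,17],[7,14],[10,0],[22,20],[25,0],[28,3],[30,16],[32,10],[36,16],[38,10],[41,5],[47,0],[48,15],[50,0]]
[[3,17],[7,14],[10,0],[21,2],[22,20],[25,2],[28,3],[30,16],[32,10],[36,16],[38,10],[41,5],[47,0],[48,15],[50,0]]
[[3,17],[7,14],[10,0],[19,2],[22,20],[25,2],[28,3],[30,16],[32,10],[36,16],[38,10],[41,5],[47,0],[48,15],[50,0]]
[[3,17],[7,15],[16,0],[19,2],[22,20],[25,2],[28,3],[30,16],[32,10],[36,16],[38,10],[41,5],[47,0],[48,15],[50,0]]
[[3,17],[7,15],[16,0],[19,2],[22,20],[25,2],[28,3],[30,16],[32,10],[36,16],[38,10],[41,5],[47,0],[48,15],[50,0]]
[[3,17],[7,15],[16,0],[19,2],[22,20],[25,2],[28,3],[30,16],[32,10],[36,16],[38,10],[41,5],[47,0],[48,15],[50,0]]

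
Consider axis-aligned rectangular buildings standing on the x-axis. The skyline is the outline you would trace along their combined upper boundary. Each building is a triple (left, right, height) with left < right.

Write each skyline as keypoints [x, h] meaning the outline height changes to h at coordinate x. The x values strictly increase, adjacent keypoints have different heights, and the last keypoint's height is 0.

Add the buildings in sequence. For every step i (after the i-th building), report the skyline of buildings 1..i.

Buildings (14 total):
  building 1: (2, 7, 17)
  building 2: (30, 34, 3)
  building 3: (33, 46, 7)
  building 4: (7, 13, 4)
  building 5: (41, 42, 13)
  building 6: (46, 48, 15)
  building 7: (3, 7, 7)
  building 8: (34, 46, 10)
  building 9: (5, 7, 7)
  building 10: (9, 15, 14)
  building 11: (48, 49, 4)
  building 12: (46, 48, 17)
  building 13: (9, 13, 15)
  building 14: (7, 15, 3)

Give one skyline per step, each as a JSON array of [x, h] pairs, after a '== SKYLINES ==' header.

== SKYLINES ==
[[2,17],[7,0]]
[[2,17],[7,0],[30,3],[34,0]]
[[2,17],[7,0],[30,3],[33,7],[46,0]]
[[2,17],[7,4],[13,0],[30,3],[33,7],[46,0]]
[[2,17],[7,4],[13,0],[30,3],[33,7],[41,13],[42,7],[46,0]]
[[2,17],[7,4],[13,0],[30,3],[33,7],[41,13],[42,7],[46,15],[48,0]]
[[2,17],[7,4],[13,0],[30,3],[33,7],[41,13],[42,7],[46,15],[48,0]]
[[2,17],[7,4],[13,0],[30,3],[33,7],[34,10],[41,13],[42,10],[46,15],[48,0]]
[[2,17],[7,4],[13,0],[30,3],[33,7],[34,10],[41,13],[42,10],[46,15],[48,0]]
[[2,17],[7,4],[9,14],[15,0],[30,3],[33,7],[34,10],[41,13],[42,10],[46,15],[48,0]]
[[2,17],[7,4],[9,14],[15,0],[30,3],[33,7],[34,10],[41,13],[42,10],[46,15],[48,4],[49,0]]
[[2,17],[7,4],[9,14],[15,0],[30,3],[33,7],[34,10],[41,13],[42,10],[46,17],[48,4],[49,0]]
[[2,17],[7,4],[9,15],[13,14],[15,0],[30,3],[33,7],[34,10],[41,13],[42,10],[46,17],[48,4],[49,0]]
[[2,17],[7,4],[9,15],[13,14],[15,0],[30,3],[33,7],[34,10],[41,13],[42,10],[46,17],[48,4],[49,0]]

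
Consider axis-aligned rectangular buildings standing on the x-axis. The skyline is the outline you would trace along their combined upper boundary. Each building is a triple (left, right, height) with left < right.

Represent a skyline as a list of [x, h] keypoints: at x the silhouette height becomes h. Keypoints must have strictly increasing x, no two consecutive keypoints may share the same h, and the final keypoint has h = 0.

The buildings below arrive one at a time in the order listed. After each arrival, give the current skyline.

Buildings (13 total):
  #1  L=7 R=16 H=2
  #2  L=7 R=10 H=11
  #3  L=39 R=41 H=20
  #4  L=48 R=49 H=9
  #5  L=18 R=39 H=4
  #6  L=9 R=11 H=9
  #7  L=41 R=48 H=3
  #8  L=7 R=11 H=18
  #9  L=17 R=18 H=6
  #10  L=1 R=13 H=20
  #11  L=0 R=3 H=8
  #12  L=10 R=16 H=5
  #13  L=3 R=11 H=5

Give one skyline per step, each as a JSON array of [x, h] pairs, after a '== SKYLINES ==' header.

== SKYLINES ==
[[7,2],[16,0]]
[[7,11],[10,2],[16,0]]
[[7,11],[10,2],[16,0],[39,20],[41,0]]
[[7,11],[10,2],[16,0],[39,20],[41,0],[48,9],[49,0]]
[[7,11],[10,2],[16,0],[18,4],[39,20],[41,0],[48,9],[49,0]]
[[7,11],[10,9],[11,2],[16,0],[18,4],[39,20],[41,0],[48,9],[49,0]]
[[7,11],[10,9],[11,2],[16,0],[18,4],[39,20],[41,3],[48,9],[49,0]]
[[7,18],[11,2],[16,0],[18,4],[39,20],[41,3],[48,9],[49,0]]
[[7,18],[11,2],[16,0],[17,6],[18,4],[39,20],[41,3],[48,9],[49,0]]
[[1,20],[13,2],[16,0],[17,6],[18,4],[39,20],[41,3],[48,9],[49,0]]
[[0,8],[1,20],[13,2],[16,0],[17,6],[18,4],[39,20],[41,3],[48,9],[49,0]]
[[0,8],[1,20],[13,5],[16,0],[17,6],[18,4],[39,20],[41,3],[48,9],[49,0]]
[[0,8],[1,20],[13,5],[16,0],[17,6],[18,4],[39,20],[41,3],[48,9],[49,0]]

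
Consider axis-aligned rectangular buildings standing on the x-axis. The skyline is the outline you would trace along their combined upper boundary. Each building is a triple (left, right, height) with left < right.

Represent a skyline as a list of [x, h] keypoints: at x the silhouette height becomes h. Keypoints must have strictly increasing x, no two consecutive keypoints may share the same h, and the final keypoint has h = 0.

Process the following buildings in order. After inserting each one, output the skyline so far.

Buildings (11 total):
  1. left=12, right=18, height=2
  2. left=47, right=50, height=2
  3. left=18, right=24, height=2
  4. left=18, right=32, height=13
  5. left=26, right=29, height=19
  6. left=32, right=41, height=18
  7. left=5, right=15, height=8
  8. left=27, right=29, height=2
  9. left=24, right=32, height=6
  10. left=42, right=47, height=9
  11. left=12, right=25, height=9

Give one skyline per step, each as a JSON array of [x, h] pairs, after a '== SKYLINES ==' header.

== SKYLINES ==
[[12,2],[18,0]]
[[12,2],[18,0],[47,2],[50,0]]
[[12,2],[24,0],[47,2],[50,0]]
[[12,2],[18,13],[32,0],[47,2],[50,0]]
[[12,2],[18,13],[26,19],[29,13],[32,0],[47,2],[50,0]]
[[12,2],[18,13],[26,19],[29,13],[32,18],[41,0],[47,2],[50,0]]
[[5,8],[15,2],[18,13],[26,19],[29,13],[32,18],[41,0],[47,2],[50,0]]
[[5,8],[15,2],[18,13],[26,19],[29,13],[32,18],[41,0],[47,2],[50,0]]
[[5,8],[15,2],[18,13],[26,19],[29,13],[32,18],[41,0],[47,2],[50,0]]
[[5,8],[15,2],[18,13],[26,19],[29,13],[32,18],[41,0],[42,9],[47,2],[50,0]]
[[5,8],[12,9],[18,13],[26,19],[29,13],[32,18],[41,0],[42,9],[47,2],[50,0]]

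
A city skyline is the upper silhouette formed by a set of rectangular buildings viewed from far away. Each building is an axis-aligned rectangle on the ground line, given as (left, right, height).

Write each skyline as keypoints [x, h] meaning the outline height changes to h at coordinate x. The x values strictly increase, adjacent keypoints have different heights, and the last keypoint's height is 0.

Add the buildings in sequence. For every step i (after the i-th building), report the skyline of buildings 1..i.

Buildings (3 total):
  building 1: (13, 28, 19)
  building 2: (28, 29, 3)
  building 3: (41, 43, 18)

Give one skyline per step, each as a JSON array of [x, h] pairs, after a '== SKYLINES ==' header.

== SKYLINES ==
[[13,19],[28,0]]
[[13,19],[28,3],[29,0]]
[[13,19],[28,3],[29,0],[41,18],[43,0]]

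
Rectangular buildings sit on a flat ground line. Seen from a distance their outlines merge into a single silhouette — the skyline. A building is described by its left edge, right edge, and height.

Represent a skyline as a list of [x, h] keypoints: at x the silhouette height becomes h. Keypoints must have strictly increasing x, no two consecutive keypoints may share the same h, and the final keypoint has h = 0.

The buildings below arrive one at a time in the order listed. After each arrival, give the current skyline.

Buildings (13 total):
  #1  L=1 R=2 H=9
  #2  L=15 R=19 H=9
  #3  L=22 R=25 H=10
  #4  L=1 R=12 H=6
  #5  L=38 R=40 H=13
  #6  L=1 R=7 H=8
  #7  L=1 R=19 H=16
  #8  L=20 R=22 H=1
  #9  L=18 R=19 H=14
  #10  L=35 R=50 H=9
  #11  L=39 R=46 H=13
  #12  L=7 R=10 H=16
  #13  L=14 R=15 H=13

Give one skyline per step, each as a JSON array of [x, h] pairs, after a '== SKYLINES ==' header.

== SKYLINES ==
[[1,9],[2,0]]
[[1,9],[2,0],[15,9],[19,0]]
[[1,9],[2,0],[15,9],[19,0],[22,10],[25,0]]
[[1,9],[2,6],[12,0],[15,9],[19,0],[22,10],[25,0]]
[[1,9],[2,6],[12,0],[15,9],[19,0],[22,10],[25,0],[38,13],[40,0]]
[[1,9],[2,8],[7,6],[12,0],[15,9],[19,0],[22,10],[25,0],[38,13],[40,0]]
[[1,16],[19,0],[22,10],[25,0],[38,13],[40,0]]
[[1,16],[19,0],[20,1],[22,10],[25,0],[38,13],[40,0]]
[[1,16],[19,0],[20,1],[22,10],[25,0],[38,13],[40,0]]
[[1,16],[19,0],[20,1],[22,10],[25,0],[35,9],[38,13],[40,9],[50,0]]
[[1,16],[19,0],[20,1],[22,10],[25,0],[35,9],[38,13],[46,9],[50,0]]
[[1,16],[19,0],[20,1],[22,10],[25,0],[35,9],[38,13],[46,9],[50,0]]
[[1,16],[19,0],[20,1],[22,10],[25,0],[35,9],[38,13],[46,9],[50,0]]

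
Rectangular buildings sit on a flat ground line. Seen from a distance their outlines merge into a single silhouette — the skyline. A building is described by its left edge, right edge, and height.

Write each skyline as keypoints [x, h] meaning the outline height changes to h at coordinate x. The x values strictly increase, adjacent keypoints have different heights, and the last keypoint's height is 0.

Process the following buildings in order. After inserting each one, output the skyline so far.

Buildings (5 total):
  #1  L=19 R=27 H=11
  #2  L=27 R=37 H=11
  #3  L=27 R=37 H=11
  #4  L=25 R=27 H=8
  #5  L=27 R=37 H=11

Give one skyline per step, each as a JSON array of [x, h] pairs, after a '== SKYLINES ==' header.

== SKYLINES ==
[[19,11],[27,0]]
[[19,11],[37,0]]
[[19,11],[37,0]]
[[19,11],[37,0]]
[[19,11],[37,0]]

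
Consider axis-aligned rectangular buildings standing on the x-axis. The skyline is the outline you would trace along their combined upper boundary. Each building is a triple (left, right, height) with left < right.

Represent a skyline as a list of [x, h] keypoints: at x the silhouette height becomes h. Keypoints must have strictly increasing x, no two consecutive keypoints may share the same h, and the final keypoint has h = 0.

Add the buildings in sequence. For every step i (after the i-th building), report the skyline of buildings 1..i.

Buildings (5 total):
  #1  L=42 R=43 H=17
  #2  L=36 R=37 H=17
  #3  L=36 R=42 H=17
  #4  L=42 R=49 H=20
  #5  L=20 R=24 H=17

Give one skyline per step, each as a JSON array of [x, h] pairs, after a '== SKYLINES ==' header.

== SKYLINES ==
[[42,17],[43,0]]
[[36,17],[37,0],[42,17],[43,0]]
[[36,17],[43,0]]
[[36,17],[42,20],[49,0]]
[[20,17],[24,0],[36,17],[42,20],[49,0]]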